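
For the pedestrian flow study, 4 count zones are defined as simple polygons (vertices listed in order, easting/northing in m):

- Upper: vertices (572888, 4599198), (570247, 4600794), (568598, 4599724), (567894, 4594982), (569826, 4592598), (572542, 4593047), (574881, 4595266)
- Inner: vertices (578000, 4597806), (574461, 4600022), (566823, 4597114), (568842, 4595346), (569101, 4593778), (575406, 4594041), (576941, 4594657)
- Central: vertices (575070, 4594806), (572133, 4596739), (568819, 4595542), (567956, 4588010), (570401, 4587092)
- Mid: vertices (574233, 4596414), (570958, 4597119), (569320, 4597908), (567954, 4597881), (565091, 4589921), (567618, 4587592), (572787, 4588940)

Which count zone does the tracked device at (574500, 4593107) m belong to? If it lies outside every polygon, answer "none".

Cast a ray rightward from (574500, 4593107). For each polygon, the edges (by vertex number in listed order) whose endpoints lie on opposite sides of northing = 4593107, where each meets that height, and whether that is right or left of the point:
Upper: 4–5 at easting≈569413.5 (left), 6–7 at easting≈572605.2 (left) → 0 crossings.
Inner: no edge straddles that height → 0 crossings.
Central: 3–4 at easting≈568540.0 (left), 5–1 at easting≈574041.7 (left) → 0 crossings.
Mid: 4–5 at easting≈566236.9 (left), 7–1 at easting≈573593.2 (left) → 0 crossings.
All counts are even, so the point lies outside every listed polygon.

none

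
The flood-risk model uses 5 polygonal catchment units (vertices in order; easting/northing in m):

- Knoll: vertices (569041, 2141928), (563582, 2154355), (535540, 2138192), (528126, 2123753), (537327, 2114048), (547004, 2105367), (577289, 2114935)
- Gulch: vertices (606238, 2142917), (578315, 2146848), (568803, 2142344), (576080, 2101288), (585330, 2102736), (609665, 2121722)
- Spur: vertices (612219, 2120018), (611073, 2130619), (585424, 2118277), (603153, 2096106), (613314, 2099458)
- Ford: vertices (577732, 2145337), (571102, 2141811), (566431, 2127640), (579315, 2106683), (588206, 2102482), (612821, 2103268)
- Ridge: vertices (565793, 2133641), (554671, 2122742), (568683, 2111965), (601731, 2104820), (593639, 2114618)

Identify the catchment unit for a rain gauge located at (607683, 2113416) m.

Spur

Cast a ray rightward from (607683, 2113416). For each polygon, the edges (by vertex number in listed order) whose endpoints lie on opposite sides of northing = 2113416, where each meets that height, and whether that is right or left of the point:
Knoll: 5–6 at easting≈538031.5 (left), 6–7 at easting≈572481.0 (left) → 0 crossings.
Gulch: 3–4 at easting≈573930.4 (left), 5–6 at easting≈599018.9 (left) → 0 crossings.
Spur: 3–4 at easting≈589311.1 (left), 5–1 at easting≈612570.6 (right) → 1 crossing.
Ford: 3–4 at easting≈575175.7 (left), 6–1 at easting≈604356.7 (left) → 0 crossings.
Ridge: 2–3 at easting≈566796.4 (left), 4–5 at easting≈594631.7 (left) → 0 crossings.
Only Spur has an odd count, so the point is inside Spur.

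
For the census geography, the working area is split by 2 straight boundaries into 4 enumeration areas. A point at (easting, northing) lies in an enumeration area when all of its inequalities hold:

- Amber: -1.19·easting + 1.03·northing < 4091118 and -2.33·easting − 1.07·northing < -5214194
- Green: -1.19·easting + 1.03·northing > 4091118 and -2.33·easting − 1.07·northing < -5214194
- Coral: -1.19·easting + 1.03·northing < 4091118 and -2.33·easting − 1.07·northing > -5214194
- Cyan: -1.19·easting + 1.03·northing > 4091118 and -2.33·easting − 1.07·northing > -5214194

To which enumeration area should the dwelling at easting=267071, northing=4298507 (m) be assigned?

Green

-1.19·267071 + 1.03·4298507 = 4109647.720, which is > 4091118
-2.33·267071 − 1.07·4298507 = -5221677.920, which is < -5214194
This sign pattern matches Green.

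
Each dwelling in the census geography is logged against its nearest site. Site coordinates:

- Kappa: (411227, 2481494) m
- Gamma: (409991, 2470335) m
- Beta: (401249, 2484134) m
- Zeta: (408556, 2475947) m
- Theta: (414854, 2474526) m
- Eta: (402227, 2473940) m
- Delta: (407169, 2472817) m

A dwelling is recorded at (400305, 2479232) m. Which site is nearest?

Squared distances to each site:
Kappa: 124406728.000; Gamma: 172975205.000; Beta: 24920740.000; Zeta: 78870226.000; Theta: 233819837.000; Eta: 31699348.000; Delta: 88266721.000.
Minimum at Beta.

Beta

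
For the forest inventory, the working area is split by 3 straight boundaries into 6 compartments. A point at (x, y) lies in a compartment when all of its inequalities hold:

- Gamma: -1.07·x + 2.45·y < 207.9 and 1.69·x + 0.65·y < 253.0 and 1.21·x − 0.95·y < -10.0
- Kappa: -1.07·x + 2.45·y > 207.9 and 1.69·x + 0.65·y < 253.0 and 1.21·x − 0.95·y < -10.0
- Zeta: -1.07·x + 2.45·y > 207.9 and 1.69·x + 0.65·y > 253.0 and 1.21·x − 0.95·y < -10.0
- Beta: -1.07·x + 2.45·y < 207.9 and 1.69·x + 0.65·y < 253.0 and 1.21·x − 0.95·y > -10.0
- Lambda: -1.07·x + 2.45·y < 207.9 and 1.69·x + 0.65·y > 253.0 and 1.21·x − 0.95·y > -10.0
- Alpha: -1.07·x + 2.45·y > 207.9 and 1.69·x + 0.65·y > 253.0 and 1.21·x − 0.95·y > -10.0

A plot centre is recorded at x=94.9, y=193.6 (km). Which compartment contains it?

Zeta

-1.07·94.9 + 2.45·193.6 = 372.777, which is > 207.9
1.69·94.9 + 0.65·193.6 = 286.221, which is > 253.0
1.21·94.9 − 0.95·193.6 = -69.091, which is < -10.0
This sign pattern matches Zeta.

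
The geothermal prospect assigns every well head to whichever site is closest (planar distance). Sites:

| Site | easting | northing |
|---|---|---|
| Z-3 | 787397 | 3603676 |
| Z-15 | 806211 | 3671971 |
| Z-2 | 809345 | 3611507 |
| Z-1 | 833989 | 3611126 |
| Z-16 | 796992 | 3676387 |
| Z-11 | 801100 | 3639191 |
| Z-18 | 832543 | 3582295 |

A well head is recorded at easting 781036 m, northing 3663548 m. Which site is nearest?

Z-16

Squared distances to each site:
Z-3: 3625118705.000; Z-15: 704727554.000; Z-2: 3509665162.000; Z-1: 5552086293.000; Z-16: 419433857.000; Z-11: 995827545.000; Z-18: 9255021058.000.
Minimum at Z-16.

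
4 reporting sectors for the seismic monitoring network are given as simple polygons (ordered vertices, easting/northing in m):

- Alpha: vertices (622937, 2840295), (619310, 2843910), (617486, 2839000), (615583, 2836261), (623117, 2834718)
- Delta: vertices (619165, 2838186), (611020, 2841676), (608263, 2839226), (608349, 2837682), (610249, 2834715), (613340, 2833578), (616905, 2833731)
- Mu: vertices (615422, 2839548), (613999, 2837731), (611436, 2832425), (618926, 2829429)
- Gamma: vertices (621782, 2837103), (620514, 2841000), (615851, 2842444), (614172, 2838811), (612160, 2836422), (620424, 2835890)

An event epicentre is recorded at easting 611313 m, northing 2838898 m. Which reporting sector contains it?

Delta

Cast a ray rightward from (611313, 2838898). For each polygon, the edges (by vertex number in listed order) whose endpoints lie on opposite sides of northing = 2838898, where each meets that height, and whether that is right or left of the point:
Alpha: 3–4 at easting≈617415.1 (right), 5–1 at easting≈622982.1 (right) → 2 crossings.
Delta: 1–2 at easting≈617503.3 (right), 3–4 at easting≈608281.3 (left) → 1 crossing.
Mu: 1–2 at easting≈614912.9 (right), 4–1 at easting≈615647.1 (right) → 2 crossings.
Gamma: 1–2 at easting≈621197.9 (right), 3–4 at easting≈614212.2 (right) → 2 crossings.
Only Delta has an odd count, so the point is inside Delta.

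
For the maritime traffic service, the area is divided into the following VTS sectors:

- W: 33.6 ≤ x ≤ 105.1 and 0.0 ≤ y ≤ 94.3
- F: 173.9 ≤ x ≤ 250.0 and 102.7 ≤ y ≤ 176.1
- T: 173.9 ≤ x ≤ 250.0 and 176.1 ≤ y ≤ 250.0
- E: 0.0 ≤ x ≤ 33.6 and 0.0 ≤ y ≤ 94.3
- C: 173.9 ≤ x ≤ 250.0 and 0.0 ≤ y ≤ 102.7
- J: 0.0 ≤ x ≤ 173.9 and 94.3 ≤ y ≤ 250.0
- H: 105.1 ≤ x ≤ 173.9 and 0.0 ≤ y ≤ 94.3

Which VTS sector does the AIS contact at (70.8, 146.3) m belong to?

The point has x = 70.8 and y = 146.3.
Only J satisfies 0.0 ≤ x ≤ 173.9 and 94.3 ≤ y ≤ 250.0.

J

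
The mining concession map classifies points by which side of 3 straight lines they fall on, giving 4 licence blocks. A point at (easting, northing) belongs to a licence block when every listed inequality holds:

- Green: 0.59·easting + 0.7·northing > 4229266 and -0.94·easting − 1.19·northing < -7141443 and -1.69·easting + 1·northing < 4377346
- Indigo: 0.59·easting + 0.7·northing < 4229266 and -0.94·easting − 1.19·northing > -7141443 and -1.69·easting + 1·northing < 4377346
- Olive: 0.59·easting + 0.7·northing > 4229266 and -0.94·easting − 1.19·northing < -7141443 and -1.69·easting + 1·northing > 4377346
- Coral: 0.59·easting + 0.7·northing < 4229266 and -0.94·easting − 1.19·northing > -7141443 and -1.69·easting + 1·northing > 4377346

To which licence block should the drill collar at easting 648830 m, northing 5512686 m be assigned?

Olive

0.59·648830 + 0.7·5512686 = 4241689.900, which is > 4229266
-0.94·648830 − 1.19·5512686 = -7169996.540, which is < -7141443
-1.69·648830 + 1·5512686 = 4416163.300, which is > 4377346
This sign pattern matches Olive.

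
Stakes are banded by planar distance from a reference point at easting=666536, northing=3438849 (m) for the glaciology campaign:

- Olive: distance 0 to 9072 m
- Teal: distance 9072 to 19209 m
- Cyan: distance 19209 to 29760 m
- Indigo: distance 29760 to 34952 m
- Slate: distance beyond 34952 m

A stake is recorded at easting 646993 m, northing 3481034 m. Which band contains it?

Slate

Distance = √((646993−666536)² + (3481034−3438849)²) = √(381928849.000 + 1779574225.000) = 46491.968 m.
34952 ≤ 46491.968 < ∞ → Slate.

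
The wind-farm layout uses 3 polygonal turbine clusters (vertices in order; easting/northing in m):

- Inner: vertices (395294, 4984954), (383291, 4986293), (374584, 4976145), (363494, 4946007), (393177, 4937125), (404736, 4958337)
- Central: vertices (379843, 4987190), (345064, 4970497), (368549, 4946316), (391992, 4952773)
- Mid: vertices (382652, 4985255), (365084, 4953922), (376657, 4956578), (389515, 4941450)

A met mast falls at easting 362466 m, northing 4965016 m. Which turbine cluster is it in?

Cast a ray rightward from (362466, 4965016). For each polygon, the edges (by vertex number in listed order) whose endpoints lie on opposite sides of northing = 4965016, where each meets that height, and whether that is right or left of the point:
Inner: 3–4 at easting≈370488.8 (right), 6–1 at easting≈402366.7 (right) → 2 crossings.
Central: 2–3 at easting≈350387.2 (left), 4–1 at easting≈387670.3 (right) → 1 crossing.
Mid: 1–2 at easting≈371304.3 (right), 4–1 at easting≈385822.9 (right) → 2 crossings.
Only Central has an odd count, so the point is inside Central.

Central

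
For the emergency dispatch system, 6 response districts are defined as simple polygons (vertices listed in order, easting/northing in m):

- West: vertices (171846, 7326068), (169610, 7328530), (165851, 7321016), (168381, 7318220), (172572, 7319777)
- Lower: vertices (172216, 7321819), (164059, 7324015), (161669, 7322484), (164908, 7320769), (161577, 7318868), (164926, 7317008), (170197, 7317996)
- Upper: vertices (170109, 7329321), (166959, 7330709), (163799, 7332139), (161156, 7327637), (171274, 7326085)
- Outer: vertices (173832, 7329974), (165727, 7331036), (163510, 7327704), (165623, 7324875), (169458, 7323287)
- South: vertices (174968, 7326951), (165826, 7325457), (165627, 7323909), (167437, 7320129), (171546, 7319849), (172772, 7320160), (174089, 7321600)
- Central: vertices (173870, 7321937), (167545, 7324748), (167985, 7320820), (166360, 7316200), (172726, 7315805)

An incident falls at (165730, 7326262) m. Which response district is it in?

Cast a ray rightward from (165730, 7326262). For each polygon, the edges (by vertex number in listed order) whose endpoints lie on opposite sides of northing = 7326262, where each meets that height, and whether that is right or left of the point:
West: 1–2 at easting≈171669.8 (right), 2–3 at easting≈168475.4 (right) → 2 crossings.
Lower: no edge straddles that height → 0 crossings.
Upper: 4–5 at easting≈170120.1 (right), 5–1 at easting≈171210.3 (right) → 2 crossings.
Outer: 3–4 at easting≈164587.0 (left), 5–1 at easting≈171404.0 (right) → 1 crossing.
South: 1–2 at easting≈170751.9 (right), 7–1 at easting≈174854.8 (right) → 2 crossings.
Central: no edge straddles that height → 0 crossings.
Only Outer has an odd count, so the point is inside Outer.

Outer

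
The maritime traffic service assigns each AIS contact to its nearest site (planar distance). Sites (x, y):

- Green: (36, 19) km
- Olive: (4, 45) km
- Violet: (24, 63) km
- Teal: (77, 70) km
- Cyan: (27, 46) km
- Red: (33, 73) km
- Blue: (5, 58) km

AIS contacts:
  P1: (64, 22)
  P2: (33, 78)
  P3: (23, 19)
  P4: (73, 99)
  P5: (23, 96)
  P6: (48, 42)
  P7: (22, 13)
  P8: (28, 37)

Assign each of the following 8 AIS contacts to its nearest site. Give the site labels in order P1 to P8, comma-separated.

Green, Red, Green, Teal, Red, Cyan, Green, Cyan

P1 → Green (d²=793.00)
P2 → Red (d²=25.00)
P3 → Green (d²=169.00)
P4 → Teal (d²=857.00)
P5 → Red (d²=629.00)
P6 → Cyan (d²=457.00)
P7 → Green (d²=232.00)
P8 → Cyan (d²=82.00)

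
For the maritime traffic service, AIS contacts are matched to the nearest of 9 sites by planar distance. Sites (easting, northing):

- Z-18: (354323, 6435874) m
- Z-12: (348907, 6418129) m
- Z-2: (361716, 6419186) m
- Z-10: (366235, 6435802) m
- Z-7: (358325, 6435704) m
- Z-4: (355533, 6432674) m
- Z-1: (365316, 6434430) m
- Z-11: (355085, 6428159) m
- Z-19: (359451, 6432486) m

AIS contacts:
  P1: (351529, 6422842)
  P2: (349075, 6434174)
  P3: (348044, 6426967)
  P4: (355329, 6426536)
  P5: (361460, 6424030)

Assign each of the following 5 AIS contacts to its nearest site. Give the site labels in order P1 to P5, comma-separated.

P1 → Z-12 (d²=29087253.00)
P2 → Z-18 (d²=30431504.00)
P3 → Z-11 (d²=50996545.00)
P4 → Z-11 (d²=2693665.00)
P5 → Z-2 (d²=23529872.00)

Z-12, Z-18, Z-11, Z-11, Z-2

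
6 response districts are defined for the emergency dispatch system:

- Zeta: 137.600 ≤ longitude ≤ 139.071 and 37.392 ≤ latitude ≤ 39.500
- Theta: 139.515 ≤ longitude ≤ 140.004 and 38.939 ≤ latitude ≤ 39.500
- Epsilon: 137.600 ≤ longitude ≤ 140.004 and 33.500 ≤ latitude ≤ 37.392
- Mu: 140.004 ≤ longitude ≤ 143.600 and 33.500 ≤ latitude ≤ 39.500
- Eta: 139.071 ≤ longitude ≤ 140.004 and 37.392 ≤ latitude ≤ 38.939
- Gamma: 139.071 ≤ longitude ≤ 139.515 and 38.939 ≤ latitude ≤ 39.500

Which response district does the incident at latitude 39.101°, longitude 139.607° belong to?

The point has longitude = 139.607 and latitude = 39.101.
Only Theta satisfies 139.515 ≤ longitude ≤ 140.004 and 38.939 ≤ latitude ≤ 39.500.

Theta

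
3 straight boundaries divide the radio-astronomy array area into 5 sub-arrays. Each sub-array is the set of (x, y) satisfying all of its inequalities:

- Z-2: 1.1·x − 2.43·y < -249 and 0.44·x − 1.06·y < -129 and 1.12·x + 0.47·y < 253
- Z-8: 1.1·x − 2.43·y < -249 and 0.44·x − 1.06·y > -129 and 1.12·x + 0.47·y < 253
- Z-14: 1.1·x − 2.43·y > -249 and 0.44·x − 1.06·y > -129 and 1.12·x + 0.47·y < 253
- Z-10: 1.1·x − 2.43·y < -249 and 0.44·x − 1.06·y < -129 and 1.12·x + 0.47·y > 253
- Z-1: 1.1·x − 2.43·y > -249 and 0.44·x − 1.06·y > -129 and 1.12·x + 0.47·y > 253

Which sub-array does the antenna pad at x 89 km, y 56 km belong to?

Z-14

1.1·89 − 2.43·56 = -38.180, which is > -249
0.44·89 − 1.06·56 = -20.200, which is > -129
1.12·89 + 0.47·56 = 126.000, which is < 253
This sign pattern matches Z-14.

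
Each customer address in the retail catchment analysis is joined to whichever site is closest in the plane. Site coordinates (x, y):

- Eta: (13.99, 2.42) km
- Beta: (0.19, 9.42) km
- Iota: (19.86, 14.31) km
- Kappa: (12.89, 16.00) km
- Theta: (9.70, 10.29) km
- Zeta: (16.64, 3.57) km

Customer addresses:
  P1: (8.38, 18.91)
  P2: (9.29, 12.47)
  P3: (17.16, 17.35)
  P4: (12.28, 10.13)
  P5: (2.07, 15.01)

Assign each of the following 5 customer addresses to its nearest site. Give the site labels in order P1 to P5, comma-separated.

P1 → Kappa (d²=28.81)
P2 → Theta (d²=4.92)
P3 → Iota (d²=16.53)
P4 → Theta (d²=6.68)
P5 → Beta (d²=34.78)

Kappa, Theta, Iota, Theta, Beta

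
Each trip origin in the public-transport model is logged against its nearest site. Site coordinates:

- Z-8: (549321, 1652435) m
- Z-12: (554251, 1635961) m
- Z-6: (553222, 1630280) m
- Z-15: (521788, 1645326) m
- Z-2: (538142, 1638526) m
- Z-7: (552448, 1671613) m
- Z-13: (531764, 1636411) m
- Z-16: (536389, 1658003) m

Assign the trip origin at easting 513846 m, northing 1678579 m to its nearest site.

Squared distances to each site:
Z-8: 1941984361.000; Z-12: 3448857949.000; Z-6: 3883262777.000; Z-15: 1168837373.000; Z-2: 2194538425.000; Z-7: 1538639560.000; Z-13: 2099194948.000; Z-16: 931558625.000.
Minimum at Z-16.

Z-16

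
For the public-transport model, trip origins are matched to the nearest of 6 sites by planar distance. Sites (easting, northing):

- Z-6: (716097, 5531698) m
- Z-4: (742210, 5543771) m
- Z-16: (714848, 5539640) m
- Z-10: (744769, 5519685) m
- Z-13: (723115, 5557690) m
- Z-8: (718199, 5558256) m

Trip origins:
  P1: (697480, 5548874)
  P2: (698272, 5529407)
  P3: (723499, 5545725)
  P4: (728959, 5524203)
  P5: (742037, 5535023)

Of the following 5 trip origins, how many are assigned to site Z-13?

P1 → Z-16
P2 → Z-6
P3 → Z-16
P4 → Z-6
P5 → Z-4
0 of the 5 go to Z-13.

0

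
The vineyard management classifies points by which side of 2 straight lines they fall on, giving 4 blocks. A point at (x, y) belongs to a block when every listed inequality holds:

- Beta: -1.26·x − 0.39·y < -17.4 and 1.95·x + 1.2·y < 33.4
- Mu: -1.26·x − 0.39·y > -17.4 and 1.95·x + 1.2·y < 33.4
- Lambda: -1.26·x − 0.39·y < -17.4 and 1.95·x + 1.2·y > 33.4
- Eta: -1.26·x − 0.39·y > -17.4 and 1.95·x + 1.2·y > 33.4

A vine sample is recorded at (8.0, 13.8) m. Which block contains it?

Mu

-1.26·8.0 − 0.39·13.8 = -15.462, which is > -17.4
1.95·8.0 + 1.2·13.8 = 32.160, which is < 33.4
This sign pattern matches Mu.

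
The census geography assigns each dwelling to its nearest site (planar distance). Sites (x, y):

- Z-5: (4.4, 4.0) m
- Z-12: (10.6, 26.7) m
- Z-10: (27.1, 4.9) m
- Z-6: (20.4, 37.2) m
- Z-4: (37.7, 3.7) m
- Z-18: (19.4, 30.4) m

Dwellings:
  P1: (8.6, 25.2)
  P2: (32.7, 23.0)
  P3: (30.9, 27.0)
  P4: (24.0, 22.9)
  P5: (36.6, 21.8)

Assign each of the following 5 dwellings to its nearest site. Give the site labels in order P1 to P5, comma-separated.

P1 → Z-12 (d²=6.25)
P2 → Z-18 (d²=231.65)
P3 → Z-18 (d²=143.81)
P4 → Z-18 (d²=77.41)
P5 → Z-4 (d²=328.82)

Z-12, Z-18, Z-18, Z-18, Z-4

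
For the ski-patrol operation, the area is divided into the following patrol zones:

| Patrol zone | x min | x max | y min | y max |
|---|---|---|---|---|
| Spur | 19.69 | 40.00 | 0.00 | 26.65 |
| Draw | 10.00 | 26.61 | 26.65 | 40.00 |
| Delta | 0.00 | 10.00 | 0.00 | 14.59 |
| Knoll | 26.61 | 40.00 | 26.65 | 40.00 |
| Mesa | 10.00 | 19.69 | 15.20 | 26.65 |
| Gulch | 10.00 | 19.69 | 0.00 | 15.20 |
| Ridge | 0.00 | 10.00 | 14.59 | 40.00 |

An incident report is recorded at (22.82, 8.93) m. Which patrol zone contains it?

Spur

The point has x = 22.82 and y = 8.93.
Only Spur satisfies 19.69 ≤ x ≤ 40.00 and 0.00 ≤ y ≤ 26.65.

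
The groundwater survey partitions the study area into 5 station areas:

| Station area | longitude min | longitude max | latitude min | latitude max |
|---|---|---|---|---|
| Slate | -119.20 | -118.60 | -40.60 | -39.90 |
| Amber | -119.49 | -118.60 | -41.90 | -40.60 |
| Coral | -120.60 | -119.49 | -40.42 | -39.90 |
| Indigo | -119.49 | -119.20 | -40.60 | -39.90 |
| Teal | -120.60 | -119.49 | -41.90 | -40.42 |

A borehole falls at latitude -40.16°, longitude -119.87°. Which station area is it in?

Coral

The point has longitude = -119.87 and latitude = -40.16.
Only Coral satisfies -120.60 ≤ longitude ≤ -119.49 and -40.42 ≤ latitude ≤ -39.90.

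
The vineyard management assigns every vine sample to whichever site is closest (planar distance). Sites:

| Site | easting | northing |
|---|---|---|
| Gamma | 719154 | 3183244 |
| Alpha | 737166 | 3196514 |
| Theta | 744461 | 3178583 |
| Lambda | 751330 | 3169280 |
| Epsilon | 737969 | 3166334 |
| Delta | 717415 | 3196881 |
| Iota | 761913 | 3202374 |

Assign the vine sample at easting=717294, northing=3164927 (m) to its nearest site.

Gamma

Squared distances to each site:
Gamma: 338972089.000; Alpha: 1392634953.000; Theta: 924532225.000; Lambda: 1177397905.000; Epsilon: 429435274.000; Delta: 1021072757.000; Iota: 3393132970.000.
Minimum at Gamma.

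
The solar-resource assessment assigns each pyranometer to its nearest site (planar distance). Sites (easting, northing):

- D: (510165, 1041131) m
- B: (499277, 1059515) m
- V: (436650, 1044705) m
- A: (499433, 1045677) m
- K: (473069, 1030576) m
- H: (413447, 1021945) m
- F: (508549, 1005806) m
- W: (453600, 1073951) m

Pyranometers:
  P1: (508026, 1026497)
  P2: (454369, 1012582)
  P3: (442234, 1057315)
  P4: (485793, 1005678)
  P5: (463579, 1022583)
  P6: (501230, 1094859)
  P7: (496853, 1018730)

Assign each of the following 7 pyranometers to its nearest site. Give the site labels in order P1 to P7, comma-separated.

D, K, V, F, K, B, F

P1 → D (d²=218729277.00)
P2 → K (d²=673474036.00)
P3 → V (d²=190193156.00)
P4 → F (d²=517851920.00)
P5 → K (d²=153948149.00)
P6 → B (d²=1253012545.00)
P7 → F (d²=303826192.00)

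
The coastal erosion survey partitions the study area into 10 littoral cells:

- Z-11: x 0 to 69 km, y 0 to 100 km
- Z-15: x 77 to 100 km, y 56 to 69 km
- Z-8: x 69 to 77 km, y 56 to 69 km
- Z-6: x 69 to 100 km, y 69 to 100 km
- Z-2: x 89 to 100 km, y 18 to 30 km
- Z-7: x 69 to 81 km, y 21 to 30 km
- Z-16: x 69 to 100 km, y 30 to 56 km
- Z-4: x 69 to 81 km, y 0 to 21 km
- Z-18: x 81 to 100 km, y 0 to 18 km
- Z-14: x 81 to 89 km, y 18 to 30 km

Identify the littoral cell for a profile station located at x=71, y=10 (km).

The point has x = 71 and y = 10.
Only Z-4 satisfies 69 ≤ x ≤ 81 and 0 ≤ y ≤ 21.

Z-4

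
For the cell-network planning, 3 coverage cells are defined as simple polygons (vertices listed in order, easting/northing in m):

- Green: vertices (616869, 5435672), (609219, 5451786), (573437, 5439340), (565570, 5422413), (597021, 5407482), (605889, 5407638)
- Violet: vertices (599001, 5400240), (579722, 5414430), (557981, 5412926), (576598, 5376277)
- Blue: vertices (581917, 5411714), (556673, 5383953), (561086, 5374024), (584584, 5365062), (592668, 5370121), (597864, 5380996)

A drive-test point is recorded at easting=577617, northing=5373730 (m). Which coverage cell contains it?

Blue

Cast a ray rightward from (577617, 5373730). For each polygon, the edges (by vertex number in listed order) whose endpoints lie on opposite sides of northing = 5373730, where each meets that height, and whether that is right or left of the point:
Green: no edge straddles that height → 0 crossings.
Violet: no edge straddles that height → 0 crossings.
Blue: 3–4 at easting≈561856.9 (left), 5–6 at easting≈594392.4 (right) → 1 crossing.
Only Blue has an odd count, so the point is inside Blue.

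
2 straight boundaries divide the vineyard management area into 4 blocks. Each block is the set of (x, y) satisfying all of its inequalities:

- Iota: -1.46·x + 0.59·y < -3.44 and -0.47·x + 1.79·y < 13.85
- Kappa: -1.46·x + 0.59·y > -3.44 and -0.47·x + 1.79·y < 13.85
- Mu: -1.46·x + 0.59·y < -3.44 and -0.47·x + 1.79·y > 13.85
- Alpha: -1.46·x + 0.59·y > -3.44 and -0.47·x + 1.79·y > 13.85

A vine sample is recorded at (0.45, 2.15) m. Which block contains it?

Kappa

-1.46·0.45 + 0.59·2.15 = 0.611, which is > -3.44
-0.47·0.45 + 1.79·2.15 = 3.637, which is < 13.85
This sign pattern matches Kappa.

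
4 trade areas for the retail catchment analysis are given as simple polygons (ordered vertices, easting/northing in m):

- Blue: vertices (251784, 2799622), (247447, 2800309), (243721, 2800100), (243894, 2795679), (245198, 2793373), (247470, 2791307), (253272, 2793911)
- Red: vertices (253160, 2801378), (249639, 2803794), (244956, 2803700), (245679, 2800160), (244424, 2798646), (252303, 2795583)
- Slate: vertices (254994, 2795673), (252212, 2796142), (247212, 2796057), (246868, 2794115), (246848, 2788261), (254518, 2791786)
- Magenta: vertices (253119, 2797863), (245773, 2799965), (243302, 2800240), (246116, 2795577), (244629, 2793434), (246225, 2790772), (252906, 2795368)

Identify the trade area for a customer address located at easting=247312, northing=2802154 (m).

Red

Cast a ray rightward from (247312, 2802154). For each polygon, the edges (by vertex number in listed order) whose endpoints lie on opposite sides of northing = 2802154, where each meets that height, and whether that is right or left of the point:
Blue: no edge straddles that height → 0 crossings.
Red: 1–2 at easting≈252029.1 (right), 3–4 at easting≈245271.8 (left) → 1 crossing.
Slate: no edge straddles that height → 0 crossings.
Magenta: no edge straddles that height → 0 crossings.
Only Red has an odd count, so the point is inside Red.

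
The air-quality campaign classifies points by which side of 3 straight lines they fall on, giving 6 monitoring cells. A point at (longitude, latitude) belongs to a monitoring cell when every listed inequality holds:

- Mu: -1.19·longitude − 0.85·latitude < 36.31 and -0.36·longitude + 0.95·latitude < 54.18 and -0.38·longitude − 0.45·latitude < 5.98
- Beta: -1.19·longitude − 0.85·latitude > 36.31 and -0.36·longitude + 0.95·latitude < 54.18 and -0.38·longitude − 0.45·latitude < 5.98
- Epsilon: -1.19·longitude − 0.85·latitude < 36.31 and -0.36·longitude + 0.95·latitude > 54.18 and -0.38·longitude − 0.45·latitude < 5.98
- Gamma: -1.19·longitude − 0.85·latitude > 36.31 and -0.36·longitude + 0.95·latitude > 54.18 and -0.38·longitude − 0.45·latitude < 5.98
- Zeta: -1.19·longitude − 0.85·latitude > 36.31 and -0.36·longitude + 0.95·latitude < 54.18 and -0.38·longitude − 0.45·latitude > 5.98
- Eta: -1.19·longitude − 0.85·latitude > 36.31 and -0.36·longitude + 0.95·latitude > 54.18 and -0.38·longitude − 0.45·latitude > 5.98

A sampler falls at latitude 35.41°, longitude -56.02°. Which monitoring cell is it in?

-1.19·-56.02 − 0.85·35.41 = 36.565, which is > 36.31
-0.36·-56.02 + 0.95·35.41 = 53.807, which is < 54.18
-0.38·-56.02 − 0.45·35.41 = 5.353, which is < 5.98
This sign pattern matches Beta.

Beta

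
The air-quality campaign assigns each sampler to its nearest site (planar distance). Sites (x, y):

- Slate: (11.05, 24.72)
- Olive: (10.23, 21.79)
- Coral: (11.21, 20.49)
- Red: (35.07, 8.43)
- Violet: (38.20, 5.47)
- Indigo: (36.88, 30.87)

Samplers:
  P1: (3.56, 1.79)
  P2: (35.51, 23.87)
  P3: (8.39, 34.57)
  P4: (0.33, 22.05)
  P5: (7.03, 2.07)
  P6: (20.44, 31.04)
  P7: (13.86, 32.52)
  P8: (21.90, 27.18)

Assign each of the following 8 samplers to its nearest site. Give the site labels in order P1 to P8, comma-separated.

P1 → Coral (d²=408.21)
P2 → Indigo (d²=50.88)
P3 → Slate (d²=104.10)
P4 → Olive (d²=98.08)
P5 → Coral (d²=356.77)
P6 → Slate (d²=128.11)
P7 → Slate (d²=68.74)
P8 → Slate (d²=123.77)

Coral, Indigo, Slate, Olive, Coral, Slate, Slate, Slate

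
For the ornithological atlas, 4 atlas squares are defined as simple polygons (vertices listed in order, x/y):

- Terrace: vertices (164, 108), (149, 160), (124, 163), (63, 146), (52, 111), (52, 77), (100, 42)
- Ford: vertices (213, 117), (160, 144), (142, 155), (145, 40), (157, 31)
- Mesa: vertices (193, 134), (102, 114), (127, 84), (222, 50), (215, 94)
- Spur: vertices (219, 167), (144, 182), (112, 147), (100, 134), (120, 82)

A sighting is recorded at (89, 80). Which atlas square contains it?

Cast a ray rightward from (89, 80). For each polygon, the edges (by vertex number in listed order) whose endpoints lie on opposite sides of y = 80, where each meets that height, and whether that is right or left of the point:
Terrace: 5–6 at x≈52.0 (left), 7–1 at x≈136.8 (right) → 1 crossing.
Ford: 3–4 at x≈144.0 (right), 5–1 at x≈188.9 (right) → 2 crossings.
Mesa: 3–4 at x≈138.2 (right), 4–5 at x≈217.2 (right) → 2 crossings.
Spur: no edge straddles that height → 0 crossings.
Only Terrace has an odd count, so the point is inside Terrace.

Terrace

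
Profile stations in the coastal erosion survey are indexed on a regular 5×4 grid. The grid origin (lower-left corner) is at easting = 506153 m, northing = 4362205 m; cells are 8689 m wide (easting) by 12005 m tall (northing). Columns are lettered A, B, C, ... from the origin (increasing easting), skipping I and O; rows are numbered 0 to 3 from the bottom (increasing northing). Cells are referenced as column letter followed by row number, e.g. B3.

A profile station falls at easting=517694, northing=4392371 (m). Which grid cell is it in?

B2

Column index: ⌊(517694 − 506153) / 8689⌋ = ⌊1.328⌋ = 1 → column B
Row offset from origin: ⌊(4392371 − 4362205) / 12005⌋ = ⌊2.513⌋ = 2 → row 2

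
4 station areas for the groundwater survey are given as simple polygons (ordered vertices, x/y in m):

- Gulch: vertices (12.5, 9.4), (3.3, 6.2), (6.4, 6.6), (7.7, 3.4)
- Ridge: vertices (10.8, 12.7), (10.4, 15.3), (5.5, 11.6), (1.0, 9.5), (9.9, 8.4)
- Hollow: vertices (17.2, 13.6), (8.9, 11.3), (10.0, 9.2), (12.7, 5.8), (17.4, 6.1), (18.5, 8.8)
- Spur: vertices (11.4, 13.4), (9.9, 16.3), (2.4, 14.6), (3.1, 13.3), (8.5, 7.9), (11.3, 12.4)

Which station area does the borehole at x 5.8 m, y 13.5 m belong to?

Spur

Cast a ray rightward from (5.8, 13.5). For each polygon, the edges (by vertex number in listed order) whose endpoints lie on opposite sides of y = 13.5, where each meets that height, and whether that is right or left of the point:
Gulch: no edge straddles that height → 0 crossings.
Ridge: 1–2 at x≈10.68 (right), 2–3 at x≈8.02 (right) → 2 crossings.
Hollow: 1–2 at x≈16.84 (right), 6–1 at x≈17.23 (right) → 2 crossings.
Spur: 1–2 at x≈11.35 (right), 3–4 at x≈2.99 (left) → 1 crossing.
Only Spur has an odd count, so the point is inside Spur.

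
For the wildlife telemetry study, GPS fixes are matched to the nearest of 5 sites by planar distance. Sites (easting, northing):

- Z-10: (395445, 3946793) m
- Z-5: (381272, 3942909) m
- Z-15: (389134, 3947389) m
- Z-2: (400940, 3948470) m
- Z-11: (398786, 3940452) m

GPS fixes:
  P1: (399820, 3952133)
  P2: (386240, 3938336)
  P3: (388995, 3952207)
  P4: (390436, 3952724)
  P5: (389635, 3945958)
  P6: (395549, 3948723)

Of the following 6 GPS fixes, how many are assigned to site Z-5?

P1 → Z-2
P2 → Z-5
P3 → Z-15
P4 → Z-15
P5 → Z-15
P6 → Z-10
1 of the 6 goes to Z-5.

1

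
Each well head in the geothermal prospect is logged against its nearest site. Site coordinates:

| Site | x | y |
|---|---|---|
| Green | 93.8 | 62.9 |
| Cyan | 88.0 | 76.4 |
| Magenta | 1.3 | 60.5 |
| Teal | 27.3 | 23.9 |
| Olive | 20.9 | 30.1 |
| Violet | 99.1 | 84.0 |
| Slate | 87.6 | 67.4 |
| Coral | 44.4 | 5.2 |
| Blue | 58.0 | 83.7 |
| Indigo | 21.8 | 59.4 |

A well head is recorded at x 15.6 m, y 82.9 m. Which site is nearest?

Indigo

Squared distances to each site:
Green: 6515.240; Cyan: 5284.010; Magenta: 706.250; Teal: 3617.890; Olive: 2815.930; Violet: 6973.460; Slate: 5424.250; Coral: 6866.730; Blue: 1798.400; Indigo: 590.690.
Minimum at Indigo.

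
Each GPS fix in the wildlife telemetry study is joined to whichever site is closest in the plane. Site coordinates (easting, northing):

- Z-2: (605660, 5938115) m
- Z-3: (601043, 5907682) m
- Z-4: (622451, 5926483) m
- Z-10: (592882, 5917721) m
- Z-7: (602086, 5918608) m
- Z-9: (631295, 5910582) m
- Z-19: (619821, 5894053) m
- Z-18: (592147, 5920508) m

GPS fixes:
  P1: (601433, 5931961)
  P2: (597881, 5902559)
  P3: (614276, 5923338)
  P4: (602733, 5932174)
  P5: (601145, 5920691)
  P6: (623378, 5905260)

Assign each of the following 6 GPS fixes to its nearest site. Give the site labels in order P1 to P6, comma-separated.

P1 → Z-2 (d²=55739245.00)
P2 → Z-3 (d²=36243373.00)
P3 → Z-4 (d²=76721650.00)
P4 → Z-2 (d²=43862810.00)
P5 → Z-7 (d²=5224370.00)
P6 → Z-9 (d²=91002573.00)

Z-2, Z-3, Z-4, Z-2, Z-7, Z-9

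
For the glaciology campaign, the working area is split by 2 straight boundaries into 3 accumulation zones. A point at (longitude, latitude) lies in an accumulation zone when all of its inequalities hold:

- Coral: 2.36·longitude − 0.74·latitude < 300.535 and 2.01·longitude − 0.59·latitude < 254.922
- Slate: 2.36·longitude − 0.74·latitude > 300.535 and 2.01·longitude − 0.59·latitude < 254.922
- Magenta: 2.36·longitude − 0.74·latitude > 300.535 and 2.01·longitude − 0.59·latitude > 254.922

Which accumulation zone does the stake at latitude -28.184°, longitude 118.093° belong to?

Coral

2.36·118.093 − 0.74·-28.184 = 299.556, which is < 300.535
2.01·118.093 − 0.59·-28.184 = 253.995, which is < 254.922
This sign pattern matches Coral.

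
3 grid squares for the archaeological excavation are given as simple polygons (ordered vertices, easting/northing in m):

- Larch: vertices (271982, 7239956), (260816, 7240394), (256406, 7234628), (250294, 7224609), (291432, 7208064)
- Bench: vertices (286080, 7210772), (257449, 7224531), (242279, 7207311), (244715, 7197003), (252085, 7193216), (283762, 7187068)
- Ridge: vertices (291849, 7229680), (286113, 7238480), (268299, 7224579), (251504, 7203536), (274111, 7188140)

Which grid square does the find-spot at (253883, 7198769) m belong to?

Cast a ray rightward from (253883, 7198769). For each polygon, the edges (by vertex number in listed order) whose endpoints lie on opposite sides of northing = 7198769, where each meets that height, and whether that is right or left of the point:
Larch: no edge straddles that height → 0 crossings.
Bench: 3–4 at easting≈244297.7 (left), 6–1 at easting≈284906.2 (right) → 1 crossing.
Ridge: 4–5 at easting≈258503.7 (right), 5–1 at easting≈278649.7 (right) → 2 crossings.
Only Bench has an odd count, so the point is inside Bench.

Bench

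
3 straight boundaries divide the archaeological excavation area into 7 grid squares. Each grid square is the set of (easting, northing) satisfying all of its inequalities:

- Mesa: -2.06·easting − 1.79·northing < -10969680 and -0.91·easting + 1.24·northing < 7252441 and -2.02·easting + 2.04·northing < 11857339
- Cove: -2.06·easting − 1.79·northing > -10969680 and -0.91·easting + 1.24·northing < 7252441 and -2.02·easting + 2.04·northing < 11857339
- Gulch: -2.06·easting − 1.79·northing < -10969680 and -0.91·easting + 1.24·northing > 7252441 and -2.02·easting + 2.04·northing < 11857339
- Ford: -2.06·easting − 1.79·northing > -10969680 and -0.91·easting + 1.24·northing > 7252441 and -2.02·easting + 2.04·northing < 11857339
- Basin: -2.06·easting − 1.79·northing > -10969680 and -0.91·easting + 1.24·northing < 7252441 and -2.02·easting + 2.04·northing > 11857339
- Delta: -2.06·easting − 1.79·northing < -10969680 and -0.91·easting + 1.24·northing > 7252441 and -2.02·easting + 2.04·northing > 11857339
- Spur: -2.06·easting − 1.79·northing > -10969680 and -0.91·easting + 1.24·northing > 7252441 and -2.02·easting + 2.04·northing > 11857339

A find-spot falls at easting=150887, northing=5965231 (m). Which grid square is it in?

-2.06·150887 − 1.79·5965231 = -10988590.710, which is < -10969680
-0.91·150887 + 1.24·5965231 = 7259579.270, which is > 7252441
-2.02·150887 + 2.04·5965231 = 11864279.500, which is > 11857339
This sign pattern matches Delta.

Delta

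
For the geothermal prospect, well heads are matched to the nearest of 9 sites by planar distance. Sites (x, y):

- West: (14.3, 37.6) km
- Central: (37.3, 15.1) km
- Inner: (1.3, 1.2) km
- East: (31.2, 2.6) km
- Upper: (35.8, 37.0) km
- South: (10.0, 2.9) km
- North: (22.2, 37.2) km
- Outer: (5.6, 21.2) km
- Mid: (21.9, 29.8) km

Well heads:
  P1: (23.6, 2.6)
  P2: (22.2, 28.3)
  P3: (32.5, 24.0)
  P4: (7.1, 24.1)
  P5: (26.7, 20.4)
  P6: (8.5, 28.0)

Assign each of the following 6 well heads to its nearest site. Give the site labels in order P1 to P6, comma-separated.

East, Mid, Central, Outer, Mid, Outer

P1 → East (d²=57.76)
P2 → Mid (d²=2.34)
P3 → Central (d²=102.25)
P4 → Outer (d²=10.66)
P5 → Mid (d²=111.40)
P6 → Outer (d²=54.65)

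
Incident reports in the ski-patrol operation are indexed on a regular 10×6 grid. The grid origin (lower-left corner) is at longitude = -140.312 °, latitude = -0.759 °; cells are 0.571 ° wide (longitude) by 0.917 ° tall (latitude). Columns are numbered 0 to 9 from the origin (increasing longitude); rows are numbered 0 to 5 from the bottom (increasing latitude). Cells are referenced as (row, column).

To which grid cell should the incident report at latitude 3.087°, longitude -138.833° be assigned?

Column index: ⌊(-138.833 − -140.312) / 0.571⌋ = ⌊2.590⌋ = 2
Row offset from origin: ⌊(3.087 − -0.759) / 0.917⌋ = ⌊4.194⌋ = 4 → row 4

(4, 2)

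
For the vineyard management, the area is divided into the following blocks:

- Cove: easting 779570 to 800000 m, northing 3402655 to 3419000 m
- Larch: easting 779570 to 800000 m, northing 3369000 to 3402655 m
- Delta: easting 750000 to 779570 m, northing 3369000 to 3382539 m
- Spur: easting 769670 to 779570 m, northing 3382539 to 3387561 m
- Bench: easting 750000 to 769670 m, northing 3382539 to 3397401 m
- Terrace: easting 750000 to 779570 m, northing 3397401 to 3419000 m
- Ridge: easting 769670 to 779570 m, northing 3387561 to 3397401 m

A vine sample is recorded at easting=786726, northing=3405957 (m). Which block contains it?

The point has easting = 786726 and northing = 3405957.
Only Cove satisfies 779570 ≤ easting ≤ 800000 and 3402655 ≤ northing ≤ 3419000.

Cove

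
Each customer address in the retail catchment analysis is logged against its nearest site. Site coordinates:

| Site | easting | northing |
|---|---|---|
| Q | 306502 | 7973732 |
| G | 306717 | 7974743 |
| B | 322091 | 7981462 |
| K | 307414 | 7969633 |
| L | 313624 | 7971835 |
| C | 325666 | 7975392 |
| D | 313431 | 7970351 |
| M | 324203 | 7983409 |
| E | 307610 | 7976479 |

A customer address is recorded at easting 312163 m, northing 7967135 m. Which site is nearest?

Squared distances to each site:
Q: 75567330.000; G: 87540580.000; B: 303828113.000; K: 28793005.000; L: 24224521.000; C: 250509058.000; D: 11950480.000; M: 409804676.000; E: 108040145.000.
Minimum at D.

D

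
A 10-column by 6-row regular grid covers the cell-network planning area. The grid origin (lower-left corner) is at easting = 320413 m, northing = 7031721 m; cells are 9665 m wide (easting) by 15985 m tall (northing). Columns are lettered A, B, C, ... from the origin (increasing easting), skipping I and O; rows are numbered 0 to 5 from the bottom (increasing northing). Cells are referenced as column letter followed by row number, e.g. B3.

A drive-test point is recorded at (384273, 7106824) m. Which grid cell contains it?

G4

Column index: ⌊(384273 − 320413) / 9665⌋ = ⌊6.607⌋ = 6 → column G
Row offset from origin: ⌊(7106824 − 7031721) / 15985⌋ = ⌊4.698⌋ = 4 → row 4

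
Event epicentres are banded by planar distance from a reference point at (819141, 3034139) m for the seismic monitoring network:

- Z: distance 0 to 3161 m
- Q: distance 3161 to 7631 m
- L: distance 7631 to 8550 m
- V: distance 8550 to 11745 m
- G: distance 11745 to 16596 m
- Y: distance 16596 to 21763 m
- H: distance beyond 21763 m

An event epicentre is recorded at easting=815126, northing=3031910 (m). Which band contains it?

Distance = √((815126−819141)² + (3031910−3034139)²) = √(16120225.000 + 4968441.000) = 4592.240 m.
3161 ≤ 4592.240 < 7631 → Q.

Q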